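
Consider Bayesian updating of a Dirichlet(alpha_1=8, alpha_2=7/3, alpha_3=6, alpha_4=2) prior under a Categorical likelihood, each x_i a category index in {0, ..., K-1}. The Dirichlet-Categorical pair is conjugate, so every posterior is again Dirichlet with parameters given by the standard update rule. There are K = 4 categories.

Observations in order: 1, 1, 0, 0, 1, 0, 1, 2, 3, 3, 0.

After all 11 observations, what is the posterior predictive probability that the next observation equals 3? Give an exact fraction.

3/22

obs 1: x=1 → posterior Dirichlet(8, 10/3, 6, 2)
obs 2: x=1 → posterior Dirichlet(8, 13/3, 6, 2)
obs 3: x=0 → posterior Dirichlet(9, 13/3, 6, 2)
obs 4: x=0 → posterior Dirichlet(10, 13/3, 6, 2)
obs 5: x=1 → posterior Dirichlet(10, 16/3, 6, 2)
obs 6: x=0 → posterior Dirichlet(11, 16/3, 6, 2)
obs 7: x=1 → posterior Dirichlet(11, 19/3, 6, 2)
obs 8: x=2 → posterior Dirichlet(11, 19/3, 7, 2)
obs 9: x=3 → posterior Dirichlet(11, 19/3, 7, 3)
obs 10: x=3 → posterior Dirichlet(11, 19/3, 7, 4)
obs 11: x=0 → posterior Dirichlet(12, 19/3, 7, 4)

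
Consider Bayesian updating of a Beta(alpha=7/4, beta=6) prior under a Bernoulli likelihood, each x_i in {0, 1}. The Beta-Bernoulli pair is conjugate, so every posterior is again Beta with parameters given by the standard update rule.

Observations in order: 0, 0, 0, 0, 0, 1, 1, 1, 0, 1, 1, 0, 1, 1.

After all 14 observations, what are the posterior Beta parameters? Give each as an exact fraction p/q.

obs 1: x=0 → posterior Beta(7/4, 7)
obs 2: x=0 → posterior Beta(7/4, 8)
obs 3: x=0 → posterior Beta(7/4, 9)
obs 4: x=0 → posterior Beta(7/4, 10)
obs 5: x=0 → posterior Beta(7/4, 11)
obs 6: x=1 → posterior Beta(11/4, 11)
obs 7: x=1 → posterior Beta(15/4, 11)
obs 8: x=1 → posterior Beta(19/4, 11)
obs 9: x=0 → posterior Beta(19/4, 12)
obs 10: x=1 → posterior Beta(23/4, 12)
obs 11: x=1 → posterior Beta(27/4, 12)
obs 12: x=0 → posterior Beta(27/4, 13)
obs 13: x=1 → posterior Beta(31/4, 13)
obs 14: x=1 → posterior Beta(35/4, 13)

alpha=35/4, beta=13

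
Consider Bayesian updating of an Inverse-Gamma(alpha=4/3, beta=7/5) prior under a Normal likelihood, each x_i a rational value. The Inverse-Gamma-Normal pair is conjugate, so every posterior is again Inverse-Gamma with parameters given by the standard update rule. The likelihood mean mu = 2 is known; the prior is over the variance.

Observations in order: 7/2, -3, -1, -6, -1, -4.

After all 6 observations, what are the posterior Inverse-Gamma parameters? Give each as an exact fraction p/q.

obs 1: x=7/2 → posterior Inverse-Gamma(11/6, 101/40)
obs 2: x=-3 → posterior Inverse-Gamma(7/3, 601/40)
obs 3: x=-1 → posterior Inverse-Gamma(17/6, 781/40)
obs 4: x=-6 → posterior Inverse-Gamma(10/3, 2061/40)
obs 5: x=-1 → posterior Inverse-Gamma(23/6, 2241/40)
obs 6: x=-4 → posterior Inverse-Gamma(13/3, 2961/40)

alpha=13/3, beta=2961/40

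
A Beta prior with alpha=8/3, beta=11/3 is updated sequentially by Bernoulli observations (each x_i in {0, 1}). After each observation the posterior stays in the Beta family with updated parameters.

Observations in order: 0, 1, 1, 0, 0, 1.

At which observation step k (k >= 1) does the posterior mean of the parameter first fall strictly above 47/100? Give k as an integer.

k = 3

obs 1: x=0 → posterior Beta(8/3, 14/3)
obs 2: x=1 → posterior Beta(11/3, 14/3)
obs 3: x=1 → posterior Beta(14/3, 14/3)
obs 4: x=0 → posterior Beta(14/3, 17/3)
obs 5: x=0 → posterior Beta(14/3, 20/3)
obs 6: x=1 → posterior Beta(17/3, 20/3)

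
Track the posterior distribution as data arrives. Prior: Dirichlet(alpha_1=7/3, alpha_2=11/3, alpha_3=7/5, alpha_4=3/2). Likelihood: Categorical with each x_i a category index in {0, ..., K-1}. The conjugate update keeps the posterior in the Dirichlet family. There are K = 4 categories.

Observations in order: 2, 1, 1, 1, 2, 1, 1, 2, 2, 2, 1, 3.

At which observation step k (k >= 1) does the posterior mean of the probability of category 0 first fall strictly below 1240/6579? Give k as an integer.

k = 4

obs 1: x=2 → posterior Dirichlet(7/3, 11/3, 12/5, 3/2)
obs 2: x=1 → posterior Dirichlet(7/3, 14/3, 12/5, 3/2)
obs 3: x=1 → posterior Dirichlet(7/3, 17/3, 12/5, 3/2)
obs 4: x=1 → posterior Dirichlet(7/3, 20/3, 12/5, 3/2)
obs 5: x=2 → posterior Dirichlet(7/3, 20/3, 17/5, 3/2)
obs 6: x=1 → posterior Dirichlet(7/3, 23/3, 17/5, 3/2)
obs 7: x=1 → posterior Dirichlet(7/3, 26/3, 17/5, 3/2)
obs 8: x=2 → posterior Dirichlet(7/3, 26/3, 22/5, 3/2)
obs 9: x=2 → posterior Dirichlet(7/3, 26/3, 27/5, 3/2)
obs 10: x=2 → posterior Dirichlet(7/3, 26/3, 32/5, 3/2)
obs 11: x=1 → posterior Dirichlet(7/3, 29/3, 32/5, 3/2)
obs 12: x=3 → posterior Dirichlet(7/3, 29/3, 32/5, 5/2)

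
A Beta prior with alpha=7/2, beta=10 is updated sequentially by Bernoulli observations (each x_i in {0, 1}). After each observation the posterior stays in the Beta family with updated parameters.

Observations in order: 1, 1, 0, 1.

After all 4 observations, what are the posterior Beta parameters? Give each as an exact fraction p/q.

alpha=13/2, beta=11

obs 1: x=1 → posterior Beta(9/2, 10)
obs 2: x=1 → posterior Beta(11/2, 10)
obs 3: x=0 → posterior Beta(11/2, 11)
obs 4: x=1 → posterior Beta(13/2, 11)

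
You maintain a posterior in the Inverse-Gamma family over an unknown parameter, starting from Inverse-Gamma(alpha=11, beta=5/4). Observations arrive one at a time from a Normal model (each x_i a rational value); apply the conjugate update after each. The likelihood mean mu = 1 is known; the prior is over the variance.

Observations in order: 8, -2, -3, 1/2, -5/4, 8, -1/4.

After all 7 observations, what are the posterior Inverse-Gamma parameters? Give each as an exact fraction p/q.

obs 1: x=8 → posterior Inverse-Gamma(23/2, 103/4)
obs 2: x=-2 → posterior Inverse-Gamma(12, 121/4)
obs 3: x=-3 → posterior Inverse-Gamma(25/2, 153/4)
obs 4: x=1/2 → posterior Inverse-Gamma(13, 307/8)
obs 5: x=-5/4 → posterior Inverse-Gamma(27/2, 1309/32)
obs 6: x=8 → posterior Inverse-Gamma(14, 2093/32)
obs 7: x=-1/4 → posterior Inverse-Gamma(29/2, 1059/16)

alpha=29/2, beta=1059/16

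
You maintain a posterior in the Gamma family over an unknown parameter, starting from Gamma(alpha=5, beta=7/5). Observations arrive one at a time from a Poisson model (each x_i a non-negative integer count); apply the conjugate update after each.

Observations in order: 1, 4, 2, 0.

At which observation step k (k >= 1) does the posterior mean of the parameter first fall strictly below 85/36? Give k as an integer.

k = 4

obs 1: x=1 → posterior Gamma(6, 12/5)
obs 2: x=4 → posterior Gamma(10, 17/5)
obs 3: x=2 → posterior Gamma(12, 22/5)
obs 4: x=0 → posterior Gamma(12, 27/5)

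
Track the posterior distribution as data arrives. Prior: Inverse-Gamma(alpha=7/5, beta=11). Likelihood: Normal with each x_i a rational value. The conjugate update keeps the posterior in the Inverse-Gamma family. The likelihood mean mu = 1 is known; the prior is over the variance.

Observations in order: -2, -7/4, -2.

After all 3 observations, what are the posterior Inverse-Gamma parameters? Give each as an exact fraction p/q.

obs 1: x=-2 → posterior Inverse-Gamma(19/10, 31/2)
obs 2: x=-7/4 → posterior Inverse-Gamma(12/5, 617/32)
obs 3: x=-2 → posterior Inverse-Gamma(29/10, 761/32)

alpha=29/10, beta=761/32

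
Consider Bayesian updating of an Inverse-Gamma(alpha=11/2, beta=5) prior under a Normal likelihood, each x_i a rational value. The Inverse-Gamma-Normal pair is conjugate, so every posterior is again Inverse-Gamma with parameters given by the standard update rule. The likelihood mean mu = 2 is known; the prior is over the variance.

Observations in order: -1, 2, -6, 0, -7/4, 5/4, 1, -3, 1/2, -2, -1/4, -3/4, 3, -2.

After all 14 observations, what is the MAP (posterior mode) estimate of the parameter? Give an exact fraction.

obs 1: x=-1 → posterior Inverse-Gamma(6, 19/2)
obs 2: x=2 → posterior Inverse-Gamma(13/2, 19/2)
obs 3: x=-6 → posterior Inverse-Gamma(7, 83/2)
obs 4: x=0 → posterior Inverse-Gamma(15/2, 87/2)
obs 5: x=-7/4 → posterior Inverse-Gamma(8, 1617/32)
obs 6: x=5/4 → posterior Inverse-Gamma(17/2, 813/16)
obs 7: x=1 → posterior Inverse-Gamma(9, 821/16)
obs 8: x=-3 → posterior Inverse-Gamma(19/2, 1021/16)
obs 9: x=1/2 → posterior Inverse-Gamma(10, 1039/16)
obs 10: x=-2 → posterior Inverse-Gamma(21/2, 1167/16)
obs 11: x=-1/4 → posterior Inverse-Gamma(11, 2415/32)
obs 12: x=-3/4 → posterior Inverse-Gamma(23/2, 317/4)
obs 13: x=3 → posterior Inverse-Gamma(12, 319/4)
obs 14: x=-2 → posterior Inverse-Gamma(25/2, 351/4)

13/2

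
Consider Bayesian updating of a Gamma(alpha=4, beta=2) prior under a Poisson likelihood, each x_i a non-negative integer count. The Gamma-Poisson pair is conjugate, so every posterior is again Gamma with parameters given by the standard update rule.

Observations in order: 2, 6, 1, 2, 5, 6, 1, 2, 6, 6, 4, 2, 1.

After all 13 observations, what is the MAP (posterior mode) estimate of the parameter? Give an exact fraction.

obs 1: x=2 → posterior Gamma(6, 3)
obs 2: x=6 → posterior Gamma(12, 4)
obs 3: x=1 → posterior Gamma(13, 5)
obs 4: x=2 → posterior Gamma(15, 6)
obs 5: x=5 → posterior Gamma(20, 7)
obs 6: x=6 → posterior Gamma(26, 8)
obs 7: x=1 → posterior Gamma(27, 9)
obs 8: x=2 → posterior Gamma(29, 10)
obs 9: x=6 → posterior Gamma(35, 11)
obs 10: x=6 → posterior Gamma(41, 12)
obs 11: x=4 → posterior Gamma(45, 13)
obs 12: x=2 → posterior Gamma(47, 14)
obs 13: x=1 → posterior Gamma(48, 15)

47/15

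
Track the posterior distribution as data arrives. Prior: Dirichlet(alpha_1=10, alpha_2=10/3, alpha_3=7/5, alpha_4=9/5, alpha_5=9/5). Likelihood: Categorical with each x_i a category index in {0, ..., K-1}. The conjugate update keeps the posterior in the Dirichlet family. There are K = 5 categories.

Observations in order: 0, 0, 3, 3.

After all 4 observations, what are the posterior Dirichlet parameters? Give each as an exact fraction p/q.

obs 1: x=0 → posterior Dirichlet(11, 10/3, 7/5, 9/5, 9/5)
obs 2: x=0 → posterior Dirichlet(12, 10/3, 7/5, 9/5, 9/5)
obs 3: x=3 → posterior Dirichlet(12, 10/3, 7/5, 14/5, 9/5)
obs 4: x=3 → posterior Dirichlet(12, 10/3, 7/5, 19/5, 9/5)

alpha_1=12, alpha_2=10/3, alpha_3=7/5, alpha_4=19/5, alpha_5=9/5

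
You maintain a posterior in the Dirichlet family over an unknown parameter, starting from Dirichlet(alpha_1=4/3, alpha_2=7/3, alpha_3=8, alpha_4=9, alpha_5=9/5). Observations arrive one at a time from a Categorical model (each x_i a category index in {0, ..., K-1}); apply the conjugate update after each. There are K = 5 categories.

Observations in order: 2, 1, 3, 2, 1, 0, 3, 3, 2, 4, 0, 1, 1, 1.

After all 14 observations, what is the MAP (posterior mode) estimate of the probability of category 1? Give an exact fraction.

95/472

obs 1: x=2 → posterior Dirichlet(4/3, 7/3, 9, 9, 9/5)
obs 2: x=1 → posterior Dirichlet(4/3, 10/3, 9, 9, 9/5)
obs 3: x=3 → posterior Dirichlet(4/3, 10/3, 9, 10, 9/5)
obs 4: x=2 → posterior Dirichlet(4/3, 10/3, 10, 10, 9/5)
obs 5: x=1 → posterior Dirichlet(4/3, 13/3, 10, 10, 9/5)
obs 6: x=0 → posterior Dirichlet(7/3, 13/3, 10, 10, 9/5)
obs 7: x=3 → posterior Dirichlet(7/3, 13/3, 10, 11, 9/5)
obs 8: x=3 → posterior Dirichlet(7/3, 13/3, 10, 12, 9/5)
obs 9: x=2 → posterior Dirichlet(7/3, 13/3, 11, 12, 9/5)
obs 10: x=4 → posterior Dirichlet(7/3, 13/3, 11, 12, 14/5)
obs 11: x=0 → posterior Dirichlet(10/3, 13/3, 11, 12, 14/5)
obs 12: x=1 → posterior Dirichlet(10/3, 16/3, 11, 12, 14/5)
obs 13: x=1 → posterior Dirichlet(10/3, 19/3, 11, 12, 14/5)
obs 14: x=1 → posterior Dirichlet(10/3, 22/3, 11, 12, 14/5)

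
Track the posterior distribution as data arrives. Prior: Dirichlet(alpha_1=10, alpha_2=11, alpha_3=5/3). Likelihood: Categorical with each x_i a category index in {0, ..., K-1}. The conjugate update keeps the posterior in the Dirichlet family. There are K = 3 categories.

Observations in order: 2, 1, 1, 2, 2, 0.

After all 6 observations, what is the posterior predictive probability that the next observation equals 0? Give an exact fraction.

obs 1: x=2 → posterior Dirichlet(10, 11, 8/3)
obs 2: x=1 → posterior Dirichlet(10, 12, 8/3)
obs 3: x=1 → posterior Dirichlet(10, 13, 8/3)
obs 4: x=2 → posterior Dirichlet(10, 13, 11/3)
obs 5: x=2 → posterior Dirichlet(10, 13, 14/3)
obs 6: x=0 → posterior Dirichlet(11, 13, 14/3)

33/86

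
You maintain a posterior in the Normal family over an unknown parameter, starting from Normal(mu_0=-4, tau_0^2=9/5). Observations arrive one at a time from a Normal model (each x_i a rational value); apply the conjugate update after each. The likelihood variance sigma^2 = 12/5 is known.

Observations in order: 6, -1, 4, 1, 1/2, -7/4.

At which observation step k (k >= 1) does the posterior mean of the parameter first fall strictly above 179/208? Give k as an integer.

obs 1: x=6 → posterior Normal(2/7, 36/35)
obs 2: x=-1 → posterior Normal(-1/10, 18/25)
obs 3: x=4 → posterior Normal(11/13, 36/65)
obs 4: x=1 → posterior Normal(7/8, 9/20)
obs 5: x=1/2 → posterior Normal(31/38, 36/95)
obs 6: x=-7/4 → posterior Normal(41/88, 18/55)

k = 4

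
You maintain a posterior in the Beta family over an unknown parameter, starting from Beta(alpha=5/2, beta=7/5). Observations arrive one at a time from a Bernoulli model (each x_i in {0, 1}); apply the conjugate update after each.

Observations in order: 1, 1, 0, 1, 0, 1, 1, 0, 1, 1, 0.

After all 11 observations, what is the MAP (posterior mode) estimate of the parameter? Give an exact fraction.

85/129

obs 1: x=1 → posterior Beta(7/2, 7/5)
obs 2: x=1 → posterior Beta(9/2, 7/5)
obs 3: x=0 → posterior Beta(9/2, 12/5)
obs 4: x=1 → posterior Beta(11/2, 12/5)
obs 5: x=0 → posterior Beta(11/2, 17/5)
obs 6: x=1 → posterior Beta(13/2, 17/5)
obs 7: x=1 → posterior Beta(15/2, 17/5)
obs 8: x=0 → posterior Beta(15/2, 22/5)
obs 9: x=1 → posterior Beta(17/2, 22/5)
obs 10: x=1 → posterior Beta(19/2, 22/5)
obs 11: x=0 → posterior Beta(19/2, 27/5)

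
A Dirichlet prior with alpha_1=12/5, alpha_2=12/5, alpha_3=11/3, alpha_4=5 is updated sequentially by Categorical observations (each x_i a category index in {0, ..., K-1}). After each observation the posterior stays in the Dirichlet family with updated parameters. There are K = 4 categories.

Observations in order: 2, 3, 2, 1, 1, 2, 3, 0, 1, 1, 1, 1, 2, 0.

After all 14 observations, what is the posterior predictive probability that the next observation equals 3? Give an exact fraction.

obs 1: x=2 → posterior Dirichlet(12/5, 12/5, 14/3, 5)
obs 2: x=3 → posterior Dirichlet(12/5, 12/5, 14/3, 6)
obs 3: x=2 → posterior Dirichlet(12/5, 12/5, 17/3, 6)
obs 4: x=1 → posterior Dirichlet(12/5, 17/5, 17/3, 6)
obs 5: x=1 → posterior Dirichlet(12/5, 22/5, 17/3, 6)
obs 6: x=2 → posterior Dirichlet(12/5, 22/5, 20/3, 6)
obs 7: x=3 → posterior Dirichlet(12/5, 22/5, 20/3, 7)
obs 8: x=0 → posterior Dirichlet(17/5, 22/5, 20/3, 7)
obs 9: x=1 → posterior Dirichlet(17/5, 27/5, 20/3, 7)
obs 10: x=1 → posterior Dirichlet(17/5, 32/5, 20/3, 7)
obs 11: x=1 → posterior Dirichlet(17/5, 37/5, 20/3, 7)
obs 12: x=1 → posterior Dirichlet(17/5, 42/5, 20/3, 7)
obs 13: x=2 → posterior Dirichlet(17/5, 42/5, 23/3, 7)
obs 14: x=0 → posterior Dirichlet(22/5, 42/5, 23/3, 7)

105/412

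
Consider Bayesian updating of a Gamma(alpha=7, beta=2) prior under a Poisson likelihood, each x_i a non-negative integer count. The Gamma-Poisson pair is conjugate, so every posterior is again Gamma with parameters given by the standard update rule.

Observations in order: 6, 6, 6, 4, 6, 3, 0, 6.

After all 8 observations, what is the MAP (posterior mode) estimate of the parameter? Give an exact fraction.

obs 1: x=6 → posterior Gamma(13, 3)
obs 2: x=6 → posterior Gamma(19, 4)
obs 3: x=6 → posterior Gamma(25, 5)
obs 4: x=4 → posterior Gamma(29, 6)
obs 5: x=6 → posterior Gamma(35, 7)
obs 6: x=3 → posterior Gamma(38, 8)
obs 7: x=0 → posterior Gamma(38, 9)
obs 8: x=6 → posterior Gamma(44, 10)

43/10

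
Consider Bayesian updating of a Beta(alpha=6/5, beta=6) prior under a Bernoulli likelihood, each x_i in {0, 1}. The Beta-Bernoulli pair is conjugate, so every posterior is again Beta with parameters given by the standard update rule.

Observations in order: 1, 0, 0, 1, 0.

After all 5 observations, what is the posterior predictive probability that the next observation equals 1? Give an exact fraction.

16/61

obs 1: x=1 → posterior Beta(11/5, 6)
obs 2: x=0 → posterior Beta(11/5, 7)
obs 3: x=0 → posterior Beta(11/5, 8)
obs 4: x=1 → posterior Beta(16/5, 8)
obs 5: x=0 → posterior Beta(16/5, 9)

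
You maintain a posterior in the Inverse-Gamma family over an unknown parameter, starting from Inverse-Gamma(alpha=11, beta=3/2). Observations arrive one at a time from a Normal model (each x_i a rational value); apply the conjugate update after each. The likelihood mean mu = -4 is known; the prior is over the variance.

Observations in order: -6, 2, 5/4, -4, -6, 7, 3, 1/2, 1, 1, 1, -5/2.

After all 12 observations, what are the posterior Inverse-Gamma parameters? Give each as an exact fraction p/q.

obs 1: x=-6 → posterior Inverse-Gamma(23/2, 7/2)
obs 2: x=2 → posterior Inverse-Gamma(12, 43/2)
obs 3: x=5/4 → posterior Inverse-Gamma(25/2, 1129/32)
obs 4: x=-4 → posterior Inverse-Gamma(13, 1129/32)
obs 5: x=-6 → posterior Inverse-Gamma(27/2, 1193/32)
obs 6: x=7 → posterior Inverse-Gamma(14, 3129/32)
obs 7: x=3 → posterior Inverse-Gamma(29/2, 3913/32)
obs 8: x=1/2 → posterior Inverse-Gamma(15, 4237/32)
obs 9: x=1 → posterior Inverse-Gamma(31/2, 4637/32)
obs 10: x=1 → posterior Inverse-Gamma(16, 5037/32)
obs 11: x=1 → posterior Inverse-Gamma(33/2, 5437/32)
obs 12: x=-5/2 → posterior Inverse-Gamma(17, 5473/32)

alpha=17, beta=5473/32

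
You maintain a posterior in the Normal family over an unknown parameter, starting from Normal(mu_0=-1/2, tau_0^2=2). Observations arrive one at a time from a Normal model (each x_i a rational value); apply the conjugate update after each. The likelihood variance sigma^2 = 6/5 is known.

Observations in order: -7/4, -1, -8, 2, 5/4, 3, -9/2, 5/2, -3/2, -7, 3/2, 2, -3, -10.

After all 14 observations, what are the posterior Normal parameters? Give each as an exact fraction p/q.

mu_0=-124/73, tau_0^2=6/73

obs 1: x=-7/4 → posterior Normal(-41/32, 3/4)
obs 2: x=-1 → posterior Normal(-61/52, 6/13)
obs 3: x=-8 → posterior Normal(-221/72, 1/3)
obs 4: x=2 → posterior Normal(-181/92, 6/23)
obs 5: x=5/4 → posterior Normal(-39/28, 3/14)
obs 6: x=3 → posterior Normal(-8/11, 2/11)
obs 7: x=-9/2 → posterior Normal(-93/76, 3/19)
obs 8: x=5/2 → posterior Normal(-34/43, 6/43)
obs 9: x=-3/2 → posterior Normal(-83/96, 1/8)
obs 10: x=-7 → posterior Normal(-153/106, 6/53)
obs 11: x=3/2 → posterior Normal(-69/58, 3/29)
obs 12: x=2 → posterior Normal(-59/63, 2/21)
obs 13: x=-3 → posterior Normal(-37/34, 3/34)
obs 14: x=-10 → posterior Normal(-124/73, 6/73)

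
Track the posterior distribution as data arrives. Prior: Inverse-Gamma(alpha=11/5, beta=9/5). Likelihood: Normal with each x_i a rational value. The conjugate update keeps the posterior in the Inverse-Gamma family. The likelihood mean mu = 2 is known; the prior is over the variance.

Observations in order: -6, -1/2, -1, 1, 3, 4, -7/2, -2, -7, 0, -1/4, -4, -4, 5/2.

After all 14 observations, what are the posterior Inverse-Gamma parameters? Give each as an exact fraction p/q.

obs 1: x=-6 → posterior Inverse-Gamma(27/10, 169/5)
obs 2: x=-1/2 → posterior Inverse-Gamma(16/5, 1477/40)
obs 3: x=-1 → posterior Inverse-Gamma(37/10, 1657/40)
obs 4: x=1 → posterior Inverse-Gamma(21/5, 1677/40)
obs 5: x=3 → posterior Inverse-Gamma(47/10, 1697/40)
obs 6: x=4 → posterior Inverse-Gamma(26/5, 1777/40)
obs 7: x=-7/2 → posterior Inverse-Gamma(57/10, 1191/20)
obs 8: x=-2 → posterior Inverse-Gamma(31/5, 1351/20)
obs 9: x=-7 → posterior Inverse-Gamma(67/10, 2161/20)
obs 10: x=0 → posterior Inverse-Gamma(36/5, 2201/20)
obs 11: x=-1/4 → posterior Inverse-Gamma(77/10, 18013/160)
obs 12: x=-4 → posterior Inverse-Gamma(41/5, 20893/160)
obs 13: x=-4 → posterior Inverse-Gamma(87/10, 23773/160)
obs 14: x=5/2 → posterior Inverse-Gamma(46/5, 23793/160)

alpha=46/5, beta=23793/160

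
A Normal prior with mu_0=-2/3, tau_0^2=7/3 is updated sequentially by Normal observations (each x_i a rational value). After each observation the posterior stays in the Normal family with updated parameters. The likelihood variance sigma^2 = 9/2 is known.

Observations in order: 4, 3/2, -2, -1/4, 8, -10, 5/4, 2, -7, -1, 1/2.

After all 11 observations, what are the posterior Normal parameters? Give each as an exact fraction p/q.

obs 1: x=4 → posterior Normal(38/41, 63/41)
obs 2: x=3/2 → posterior Normal(59/55, 63/55)
obs 3: x=-2 → posterior Normal(31/69, 21/23)
obs 4: x=-1/4 → posterior Normal(55/166, 63/83)
obs 5: x=8 → posterior Normal(279/194, 63/97)
obs 6: x=-10 → posterior Normal(-1/222, 21/37)
obs 7: x=5/4 → posterior Normal(17/125, 63/125)
obs 8: x=2 → posterior Normal(45/139, 63/139)
obs 9: x=-7 → posterior Normal(-53/153, 7/17)
obs 10: x=-1 → posterior Normal(-67/167, 63/167)
obs 11: x=1/2 → posterior Normal(-60/181, 63/181)

mu_0=-60/181, tau_0^2=63/181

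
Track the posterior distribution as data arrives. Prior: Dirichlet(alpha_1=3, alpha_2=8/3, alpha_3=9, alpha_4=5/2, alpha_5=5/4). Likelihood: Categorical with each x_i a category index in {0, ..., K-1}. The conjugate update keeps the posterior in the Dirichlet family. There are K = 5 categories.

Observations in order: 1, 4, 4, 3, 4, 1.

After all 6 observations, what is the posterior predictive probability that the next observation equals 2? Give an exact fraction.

108/293

obs 1: x=1 → posterior Dirichlet(3, 11/3, 9, 5/2, 5/4)
obs 2: x=4 → posterior Dirichlet(3, 11/3, 9, 5/2, 9/4)
obs 3: x=4 → posterior Dirichlet(3, 11/3, 9, 5/2, 13/4)
obs 4: x=3 → posterior Dirichlet(3, 11/3, 9, 7/2, 13/4)
obs 5: x=4 → posterior Dirichlet(3, 11/3, 9, 7/2, 17/4)
obs 6: x=1 → posterior Dirichlet(3, 14/3, 9, 7/2, 17/4)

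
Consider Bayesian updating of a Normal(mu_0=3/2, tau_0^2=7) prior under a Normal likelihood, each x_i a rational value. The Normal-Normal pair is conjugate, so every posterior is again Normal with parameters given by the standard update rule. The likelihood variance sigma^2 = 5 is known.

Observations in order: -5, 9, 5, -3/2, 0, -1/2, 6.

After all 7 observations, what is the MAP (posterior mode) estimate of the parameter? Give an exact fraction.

197/108

obs 1: x=-5 → posterior Normal(-55/24, 35/12)
obs 2: x=9 → posterior Normal(71/38, 35/19)
obs 3: x=5 → posterior Normal(141/52, 35/26)
obs 4: x=-3/2 → posterior Normal(20/11, 35/33)
obs 5: x=0 → posterior Normal(3/2, 7/8)
obs 6: x=-1/2 → posterior Normal(113/94, 35/47)
obs 7: x=6 → posterior Normal(197/108, 35/54)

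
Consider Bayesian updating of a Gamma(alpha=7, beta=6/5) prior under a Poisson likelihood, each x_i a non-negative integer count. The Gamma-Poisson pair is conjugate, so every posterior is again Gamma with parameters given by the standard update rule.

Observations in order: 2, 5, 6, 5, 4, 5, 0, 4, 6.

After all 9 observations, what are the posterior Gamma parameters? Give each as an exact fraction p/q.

alpha=44, beta=51/5

obs 1: x=2 → posterior Gamma(9, 11/5)
obs 2: x=5 → posterior Gamma(14, 16/5)
obs 3: x=6 → posterior Gamma(20, 21/5)
obs 4: x=5 → posterior Gamma(25, 26/5)
obs 5: x=4 → posterior Gamma(29, 31/5)
obs 6: x=5 → posterior Gamma(34, 36/5)
obs 7: x=0 → posterior Gamma(34, 41/5)
obs 8: x=4 → posterior Gamma(38, 46/5)
obs 9: x=6 → posterior Gamma(44, 51/5)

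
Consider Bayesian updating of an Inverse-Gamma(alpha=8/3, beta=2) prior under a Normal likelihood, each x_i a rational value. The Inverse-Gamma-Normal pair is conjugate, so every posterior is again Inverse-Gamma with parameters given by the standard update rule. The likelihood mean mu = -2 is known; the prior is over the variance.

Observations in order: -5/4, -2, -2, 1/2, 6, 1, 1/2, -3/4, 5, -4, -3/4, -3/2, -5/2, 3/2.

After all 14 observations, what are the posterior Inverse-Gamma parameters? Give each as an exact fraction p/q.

alpha=29/3, beta=2543/32

obs 1: x=-5/4 → posterior Inverse-Gamma(19/6, 73/32)
obs 2: x=-2 → posterior Inverse-Gamma(11/3, 73/32)
obs 3: x=-2 → posterior Inverse-Gamma(25/6, 73/32)
obs 4: x=1/2 → posterior Inverse-Gamma(14/3, 173/32)
obs 5: x=6 → posterior Inverse-Gamma(31/6, 1197/32)
obs 6: x=1 → posterior Inverse-Gamma(17/3, 1341/32)
obs 7: x=1/2 → posterior Inverse-Gamma(37/6, 1441/32)
obs 8: x=-3/4 → posterior Inverse-Gamma(20/3, 733/16)
obs 9: x=5 → posterior Inverse-Gamma(43/6, 1125/16)
obs 10: x=-4 → posterior Inverse-Gamma(23/3, 1157/16)
obs 11: x=-3/4 → posterior Inverse-Gamma(49/6, 2339/32)
obs 12: x=-3/2 → posterior Inverse-Gamma(26/3, 2343/32)
obs 13: x=-5/2 → posterior Inverse-Gamma(55/6, 2347/32)
obs 14: x=3/2 → posterior Inverse-Gamma(29/3, 2543/32)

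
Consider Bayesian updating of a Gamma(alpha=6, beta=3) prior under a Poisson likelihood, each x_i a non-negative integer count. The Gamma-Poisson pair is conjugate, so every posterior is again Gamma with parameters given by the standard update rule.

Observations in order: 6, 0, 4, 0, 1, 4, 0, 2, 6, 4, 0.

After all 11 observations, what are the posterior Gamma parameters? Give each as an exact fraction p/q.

alpha=33, beta=14

obs 1: x=6 → posterior Gamma(12, 4)
obs 2: x=0 → posterior Gamma(12, 5)
obs 3: x=4 → posterior Gamma(16, 6)
obs 4: x=0 → posterior Gamma(16, 7)
obs 5: x=1 → posterior Gamma(17, 8)
obs 6: x=4 → posterior Gamma(21, 9)
obs 7: x=0 → posterior Gamma(21, 10)
obs 8: x=2 → posterior Gamma(23, 11)
obs 9: x=6 → posterior Gamma(29, 12)
obs 10: x=4 → posterior Gamma(33, 13)
obs 11: x=0 → posterior Gamma(33, 14)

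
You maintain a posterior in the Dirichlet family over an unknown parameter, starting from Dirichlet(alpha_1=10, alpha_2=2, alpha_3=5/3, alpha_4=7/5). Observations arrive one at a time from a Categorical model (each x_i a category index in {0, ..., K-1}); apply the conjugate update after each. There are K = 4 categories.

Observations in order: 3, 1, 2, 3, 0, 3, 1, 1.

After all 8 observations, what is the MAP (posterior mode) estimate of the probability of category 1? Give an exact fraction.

obs 1: x=3 → posterior Dirichlet(10, 2, 5/3, 12/5)
obs 2: x=1 → posterior Dirichlet(10, 3, 5/3, 12/5)
obs 3: x=2 → posterior Dirichlet(10, 3, 8/3, 12/5)
obs 4: x=3 → posterior Dirichlet(10, 3, 8/3, 17/5)
obs 5: x=0 → posterior Dirichlet(11, 3, 8/3, 17/5)
obs 6: x=3 → posterior Dirichlet(11, 3, 8/3, 22/5)
obs 7: x=1 → posterior Dirichlet(11, 4, 8/3, 22/5)
obs 8: x=1 → posterior Dirichlet(11, 5, 8/3, 22/5)

30/143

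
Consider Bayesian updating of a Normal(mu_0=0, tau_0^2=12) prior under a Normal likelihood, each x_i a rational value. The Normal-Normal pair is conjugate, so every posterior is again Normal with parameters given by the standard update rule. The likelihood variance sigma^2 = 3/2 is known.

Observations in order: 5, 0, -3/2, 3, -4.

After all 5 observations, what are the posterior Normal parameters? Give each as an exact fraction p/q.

mu_0=20/41, tau_0^2=12/41

obs 1: x=5 → posterior Normal(40/9, 4/3)
obs 2: x=0 → posterior Normal(40/17, 12/17)
obs 3: x=-3/2 → posterior Normal(28/25, 12/25)
obs 4: x=3 → posterior Normal(52/33, 4/11)
obs 5: x=-4 → posterior Normal(20/41, 12/41)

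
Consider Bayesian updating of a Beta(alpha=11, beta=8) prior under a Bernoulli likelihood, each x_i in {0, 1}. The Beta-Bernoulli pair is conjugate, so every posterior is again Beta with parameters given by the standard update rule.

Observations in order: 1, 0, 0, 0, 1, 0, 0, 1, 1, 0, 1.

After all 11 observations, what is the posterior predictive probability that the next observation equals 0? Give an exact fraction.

obs 1: x=1 → posterior Beta(12, 8)
obs 2: x=0 → posterior Beta(12, 9)
obs 3: x=0 → posterior Beta(12, 10)
obs 4: x=0 → posterior Beta(12, 11)
obs 5: x=1 → posterior Beta(13, 11)
obs 6: x=0 → posterior Beta(13, 12)
obs 7: x=0 → posterior Beta(13, 13)
obs 8: x=1 → posterior Beta(14, 13)
obs 9: x=1 → posterior Beta(15, 13)
obs 10: x=0 → posterior Beta(15, 14)
obs 11: x=1 → posterior Beta(16, 14)

7/15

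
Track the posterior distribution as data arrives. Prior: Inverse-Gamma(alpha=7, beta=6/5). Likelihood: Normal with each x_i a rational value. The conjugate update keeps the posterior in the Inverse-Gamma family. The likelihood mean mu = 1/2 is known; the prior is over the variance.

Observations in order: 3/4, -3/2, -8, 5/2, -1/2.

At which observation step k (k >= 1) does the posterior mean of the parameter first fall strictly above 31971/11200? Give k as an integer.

obs 1: x=3/4 → posterior Inverse-Gamma(15/2, 197/160)
obs 2: x=-3/2 → posterior Inverse-Gamma(8, 517/160)
obs 3: x=-8 → posterior Inverse-Gamma(17/2, 6297/160)
obs 4: x=5/2 → posterior Inverse-Gamma(9, 6617/160)
obs 5: x=-1/2 → posterior Inverse-Gamma(19/2, 6697/160)

k = 3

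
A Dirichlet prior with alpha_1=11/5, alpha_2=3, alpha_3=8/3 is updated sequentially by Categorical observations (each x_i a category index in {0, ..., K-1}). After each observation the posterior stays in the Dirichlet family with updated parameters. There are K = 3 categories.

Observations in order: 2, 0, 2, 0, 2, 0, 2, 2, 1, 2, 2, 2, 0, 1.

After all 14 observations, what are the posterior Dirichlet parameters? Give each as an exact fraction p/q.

alpha_1=31/5, alpha_2=5, alpha_3=32/3

obs 1: x=2 → posterior Dirichlet(11/5, 3, 11/3)
obs 2: x=0 → posterior Dirichlet(16/5, 3, 11/3)
obs 3: x=2 → posterior Dirichlet(16/5, 3, 14/3)
obs 4: x=0 → posterior Dirichlet(21/5, 3, 14/3)
obs 5: x=2 → posterior Dirichlet(21/5, 3, 17/3)
obs 6: x=0 → posterior Dirichlet(26/5, 3, 17/3)
obs 7: x=2 → posterior Dirichlet(26/5, 3, 20/3)
obs 8: x=2 → posterior Dirichlet(26/5, 3, 23/3)
obs 9: x=1 → posterior Dirichlet(26/5, 4, 23/3)
obs 10: x=2 → posterior Dirichlet(26/5, 4, 26/3)
obs 11: x=2 → posterior Dirichlet(26/5, 4, 29/3)
obs 12: x=2 → posterior Dirichlet(26/5, 4, 32/3)
obs 13: x=0 → posterior Dirichlet(31/5, 4, 32/3)
obs 14: x=1 → posterior Dirichlet(31/5, 5, 32/3)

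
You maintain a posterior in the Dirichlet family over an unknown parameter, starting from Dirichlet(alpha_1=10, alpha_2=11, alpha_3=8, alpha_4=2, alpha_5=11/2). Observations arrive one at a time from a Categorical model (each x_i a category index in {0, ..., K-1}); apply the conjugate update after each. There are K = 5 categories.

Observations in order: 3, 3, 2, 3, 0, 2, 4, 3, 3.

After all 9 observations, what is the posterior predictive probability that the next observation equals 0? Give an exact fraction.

22/91

obs 1: x=3 → posterior Dirichlet(10, 11, 8, 3, 11/2)
obs 2: x=3 → posterior Dirichlet(10, 11, 8, 4, 11/2)
obs 3: x=2 → posterior Dirichlet(10, 11, 9, 4, 11/2)
obs 4: x=3 → posterior Dirichlet(10, 11, 9, 5, 11/2)
obs 5: x=0 → posterior Dirichlet(11, 11, 9, 5, 11/2)
obs 6: x=2 → posterior Dirichlet(11, 11, 10, 5, 11/2)
obs 7: x=4 → posterior Dirichlet(11, 11, 10, 5, 13/2)
obs 8: x=3 → posterior Dirichlet(11, 11, 10, 6, 13/2)
obs 9: x=3 → posterior Dirichlet(11, 11, 10, 7, 13/2)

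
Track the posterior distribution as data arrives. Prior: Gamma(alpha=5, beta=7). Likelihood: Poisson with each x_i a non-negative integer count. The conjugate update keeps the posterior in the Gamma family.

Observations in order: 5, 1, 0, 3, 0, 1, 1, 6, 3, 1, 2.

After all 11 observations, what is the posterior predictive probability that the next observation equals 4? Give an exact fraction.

4420362429205798161404472949070459043840/83198449060887472631428936505541918917761

obs 1: x=5 → posterior Gamma(10, 8)
obs 2: x=1 → posterior Gamma(11, 9)
obs 3: x=0 → posterior Gamma(11, 10)
obs 4: x=3 → posterior Gamma(14, 11)
obs 5: x=0 → posterior Gamma(14, 12)
obs 6: x=1 → posterior Gamma(15, 13)
obs 7: x=1 → posterior Gamma(16, 14)
obs 8: x=6 → posterior Gamma(22, 15)
obs 9: x=3 → posterior Gamma(25, 16)
obs 10: x=1 → posterior Gamma(26, 17)
obs 11: x=2 → posterior Gamma(28, 18)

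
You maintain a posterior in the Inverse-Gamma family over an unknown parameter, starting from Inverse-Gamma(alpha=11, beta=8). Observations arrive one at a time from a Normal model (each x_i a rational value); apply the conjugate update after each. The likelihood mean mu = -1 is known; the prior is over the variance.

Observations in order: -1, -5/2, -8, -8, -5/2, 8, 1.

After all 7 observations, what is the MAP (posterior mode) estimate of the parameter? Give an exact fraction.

obs 1: x=-1 → posterior Inverse-Gamma(23/2, 8)
obs 2: x=-5/2 → posterior Inverse-Gamma(12, 73/8)
obs 3: x=-8 → posterior Inverse-Gamma(25/2, 269/8)
obs 4: x=-8 → posterior Inverse-Gamma(13, 465/8)
obs 5: x=-5/2 → posterior Inverse-Gamma(27/2, 237/4)
obs 6: x=8 → posterior Inverse-Gamma(14, 399/4)
obs 7: x=1 → posterior Inverse-Gamma(29/2, 407/4)

407/62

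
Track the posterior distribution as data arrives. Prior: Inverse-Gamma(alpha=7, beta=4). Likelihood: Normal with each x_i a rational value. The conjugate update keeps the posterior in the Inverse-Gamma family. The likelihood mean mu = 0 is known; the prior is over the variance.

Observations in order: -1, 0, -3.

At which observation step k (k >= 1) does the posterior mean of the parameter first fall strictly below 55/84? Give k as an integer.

k = 2

obs 1: x=-1 → posterior Inverse-Gamma(15/2, 9/2)
obs 2: x=0 → posterior Inverse-Gamma(8, 9/2)
obs 3: x=-3 → posterior Inverse-Gamma(17/2, 9)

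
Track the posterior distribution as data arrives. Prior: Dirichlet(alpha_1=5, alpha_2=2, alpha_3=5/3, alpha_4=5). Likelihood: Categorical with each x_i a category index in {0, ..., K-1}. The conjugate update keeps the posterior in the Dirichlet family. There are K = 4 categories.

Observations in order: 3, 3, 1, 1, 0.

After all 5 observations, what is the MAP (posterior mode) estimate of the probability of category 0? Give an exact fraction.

15/44

obs 1: x=3 → posterior Dirichlet(5, 2, 5/3, 6)
obs 2: x=3 → posterior Dirichlet(5, 2, 5/3, 7)
obs 3: x=1 → posterior Dirichlet(5, 3, 5/3, 7)
obs 4: x=1 → posterior Dirichlet(5, 4, 5/3, 7)
obs 5: x=0 → posterior Dirichlet(6, 4, 5/3, 7)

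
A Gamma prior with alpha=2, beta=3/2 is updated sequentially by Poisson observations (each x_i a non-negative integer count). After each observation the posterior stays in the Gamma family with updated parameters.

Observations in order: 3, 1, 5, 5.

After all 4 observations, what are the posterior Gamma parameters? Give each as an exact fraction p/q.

obs 1: x=3 → posterior Gamma(5, 5/2)
obs 2: x=1 → posterior Gamma(6, 7/2)
obs 3: x=5 → posterior Gamma(11, 9/2)
obs 4: x=5 → posterior Gamma(16, 11/2)

alpha=16, beta=11/2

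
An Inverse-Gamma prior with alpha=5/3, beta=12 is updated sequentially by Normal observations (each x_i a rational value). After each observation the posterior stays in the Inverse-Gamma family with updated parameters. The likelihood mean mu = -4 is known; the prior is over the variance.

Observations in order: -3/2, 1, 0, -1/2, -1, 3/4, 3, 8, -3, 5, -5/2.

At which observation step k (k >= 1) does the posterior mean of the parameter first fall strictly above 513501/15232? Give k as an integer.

k = 10

obs 1: x=-3/2 → posterior Inverse-Gamma(13/6, 121/8)
obs 2: x=1 → posterior Inverse-Gamma(8/3, 221/8)
obs 3: x=0 → posterior Inverse-Gamma(19/6, 285/8)
obs 4: x=-1/2 → posterior Inverse-Gamma(11/3, 167/4)
obs 5: x=-1 → posterior Inverse-Gamma(25/6, 185/4)
obs 6: x=3/4 → posterior Inverse-Gamma(14/3, 1841/32)
obs 7: x=3 → posterior Inverse-Gamma(31/6, 2625/32)
obs 8: x=8 → posterior Inverse-Gamma(17/3, 4929/32)
obs 9: x=-3 → posterior Inverse-Gamma(37/6, 4945/32)
obs 10: x=5 → posterior Inverse-Gamma(20/3, 6241/32)
obs 11: x=-5/2 → posterior Inverse-Gamma(43/6, 6277/32)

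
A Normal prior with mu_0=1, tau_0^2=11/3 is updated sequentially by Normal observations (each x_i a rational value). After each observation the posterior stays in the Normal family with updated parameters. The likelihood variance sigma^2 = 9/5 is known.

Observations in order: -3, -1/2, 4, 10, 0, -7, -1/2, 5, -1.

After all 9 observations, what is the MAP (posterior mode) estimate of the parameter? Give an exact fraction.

206/261

obs 1: x=-3 → posterior Normal(-69/41, 99/82)
obs 2: x=-1/2 → posterior Normal(-331/274, 99/137)
obs 3: x=4 → posterior Normal(109/384, 33/64)
obs 4: x=10 → posterior Normal(93/38, 99/247)
obs 5: x=0 → posterior Normal(1209/604, 99/302)
obs 6: x=-7 → posterior Normal(439/714, 33/119)
obs 7: x=-1/2 → posterior Normal(48/103, 99/412)
obs 8: x=5 → posterior Normal(1, 99/467)
obs 9: x=-1 → posterior Normal(206/261, 11/58)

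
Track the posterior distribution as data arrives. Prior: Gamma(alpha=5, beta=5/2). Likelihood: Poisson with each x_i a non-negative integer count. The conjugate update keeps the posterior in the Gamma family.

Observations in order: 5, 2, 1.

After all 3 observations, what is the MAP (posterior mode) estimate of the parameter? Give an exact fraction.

24/11

obs 1: x=5 → posterior Gamma(10, 7/2)
obs 2: x=2 → posterior Gamma(12, 9/2)
obs 3: x=1 → posterior Gamma(13, 11/2)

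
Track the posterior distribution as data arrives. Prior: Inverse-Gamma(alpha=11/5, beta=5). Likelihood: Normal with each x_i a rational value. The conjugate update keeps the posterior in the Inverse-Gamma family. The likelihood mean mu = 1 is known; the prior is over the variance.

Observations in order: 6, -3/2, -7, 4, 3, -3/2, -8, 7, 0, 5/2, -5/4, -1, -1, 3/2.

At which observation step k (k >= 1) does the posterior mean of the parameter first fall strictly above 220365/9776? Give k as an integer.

k = 8

obs 1: x=6 → posterior Inverse-Gamma(27/10, 35/2)
obs 2: x=-3/2 → posterior Inverse-Gamma(16/5, 165/8)
obs 3: x=-7 → posterior Inverse-Gamma(37/10, 421/8)
obs 4: x=4 → posterior Inverse-Gamma(21/5, 457/8)
obs 5: x=3 → posterior Inverse-Gamma(47/10, 473/8)
obs 6: x=-3/2 → posterior Inverse-Gamma(26/5, 249/4)
obs 7: x=-8 → posterior Inverse-Gamma(57/10, 411/4)
obs 8: x=7 → posterior Inverse-Gamma(31/5, 483/4)
obs 9: x=0 → posterior Inverse-Gamma(67/10, 485/4)
obs 10: x=5/2 → posterior Inverse-Gamma(36/5, 979/8)
obs 11: x=-5/4 → posterior Inverse-Gamma(77/10, 3997/32)
obs 12: x=-1 → posterior Inverse-Gamma(41/5, 4061/32)
obs 13: x=-1 → posterior Inverse-Gamma(87/10, 4125/32)
obs 14: x=3/2 → posterior Inverse-Gamma(46/5, 4129/32)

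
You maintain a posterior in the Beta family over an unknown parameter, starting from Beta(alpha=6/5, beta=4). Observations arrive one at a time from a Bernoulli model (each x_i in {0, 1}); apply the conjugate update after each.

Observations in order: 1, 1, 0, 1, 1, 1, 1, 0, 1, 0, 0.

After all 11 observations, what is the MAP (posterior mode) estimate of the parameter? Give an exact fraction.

36/71

obs 1: x=1 → posterior Beta(11/5, 4)
obs 2: x=1 → posterior Beta(16/5, 4)
obs 3: x=0 → posterior Beta(16/5, 5)
obs 4: x=1 → posterior Beta(21/5, 5)
obs 5: x=1 → posterior Beta(26/5, 5)
obs 6: x=1 → posterior Beta(31/5, 5)
obs 7: x=1 → posterior Beta(36/5, 5)
obs 8: x=0 → posterior Beta(36/5, 6)
obs 9: x=1 → posterior Beta(41/5, 6)
obs 10: x=0 → posterior Beta(41/5, 7)
obs 11: x=0 → posterior Beta(41/5, 8)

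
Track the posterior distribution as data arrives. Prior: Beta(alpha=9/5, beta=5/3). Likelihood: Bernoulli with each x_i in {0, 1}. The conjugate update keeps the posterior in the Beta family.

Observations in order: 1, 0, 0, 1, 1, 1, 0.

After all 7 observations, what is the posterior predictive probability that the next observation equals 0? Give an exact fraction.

70/157

obs 1: x=1 → posterior Beta(14/5, 5/3)
obs 2: x=0 → posterior Beta(14/5, 8/3)
obs 3: x=0 → posterior Beta(14/5, 11/3)
obs 4: x=1 → posterior Beta(19/5, 11/3)
obs 5: x=1 → posterior Beta(24/5, 11/3)
obs 6: x=1 → posterior Beta(29/5, 11/3)
obs 7: x=0 → posterior Beta(29/5, 14/3)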